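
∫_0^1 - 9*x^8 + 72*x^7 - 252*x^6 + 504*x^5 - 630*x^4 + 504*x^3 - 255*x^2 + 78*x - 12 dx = -2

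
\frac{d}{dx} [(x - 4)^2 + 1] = 2*x - 8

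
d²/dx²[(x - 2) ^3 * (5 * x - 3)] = 60*x^2 - 198*x + 156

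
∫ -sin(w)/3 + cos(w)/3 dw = sqrt(2)*sin(w + pi/4)/3 + C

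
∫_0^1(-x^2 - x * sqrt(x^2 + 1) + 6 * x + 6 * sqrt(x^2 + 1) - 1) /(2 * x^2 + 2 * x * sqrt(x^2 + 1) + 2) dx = -1/2 + 3*log(1 + sqrt(2))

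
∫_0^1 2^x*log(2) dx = 1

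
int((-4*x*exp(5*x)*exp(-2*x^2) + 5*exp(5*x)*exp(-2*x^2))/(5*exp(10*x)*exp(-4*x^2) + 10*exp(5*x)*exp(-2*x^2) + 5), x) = 1/(5*(exp(x*(2*x - 5)) + 1)) + C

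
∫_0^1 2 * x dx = 1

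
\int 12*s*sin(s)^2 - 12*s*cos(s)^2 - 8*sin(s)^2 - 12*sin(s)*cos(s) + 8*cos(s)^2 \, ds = (4 - 6*s)*sin(2*s) + C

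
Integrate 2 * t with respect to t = t^2 + C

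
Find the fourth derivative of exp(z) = exp(z)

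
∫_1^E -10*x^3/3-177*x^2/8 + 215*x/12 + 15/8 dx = (-3 + exp(2)/3 + 3*E)*(-5*exp(2)/2 + 1 + 3*E/8) + 3/8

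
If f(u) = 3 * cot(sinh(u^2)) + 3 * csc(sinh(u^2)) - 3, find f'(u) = -6*u*(cos(sinh(u^2)) + 1)*cosh(u^2)/sin(sinh(u^2))^2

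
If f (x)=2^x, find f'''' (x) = 2^x*log(2)^4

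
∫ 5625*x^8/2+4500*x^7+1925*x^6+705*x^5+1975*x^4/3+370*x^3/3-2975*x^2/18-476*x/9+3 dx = 625*x^9/2 + 1125*x^8/2 + 275*x^7 + 235*x^6/2 + 395*x^5/3 + 185*x^4/6 - 2975*x^3/54 - 238*x^2/9 + 3*x + C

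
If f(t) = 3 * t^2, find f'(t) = 6*t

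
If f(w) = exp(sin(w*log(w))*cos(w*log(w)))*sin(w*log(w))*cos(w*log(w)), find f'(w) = (log(w)*sin(4*w*log(w))/4 + log(w)*cos(2*w*log(w)) + sin(4*w*log(w))/4 + cos(2*w*log(w)))*exp(sin(2*w*log(w))/2)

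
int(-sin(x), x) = cos(x) + C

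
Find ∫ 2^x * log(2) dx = 2^x + C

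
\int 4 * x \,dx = 2*x^2 + C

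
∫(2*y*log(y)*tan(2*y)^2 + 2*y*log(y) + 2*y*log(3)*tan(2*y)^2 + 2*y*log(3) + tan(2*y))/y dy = log(3*y)*tan(2*y) + C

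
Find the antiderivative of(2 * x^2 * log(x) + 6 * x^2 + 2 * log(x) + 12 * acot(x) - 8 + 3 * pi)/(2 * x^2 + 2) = x*log(x) + 2*x - 3*(4*acot(x) + pi)^2/16 + 7*acot(x) + C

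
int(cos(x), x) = sin(x) + C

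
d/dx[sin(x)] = cos(x)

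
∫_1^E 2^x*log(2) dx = -2 + 2^E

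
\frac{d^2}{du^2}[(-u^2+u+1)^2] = 12*u^2 - 12*u - 2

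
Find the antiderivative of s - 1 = s^2/2 - s + C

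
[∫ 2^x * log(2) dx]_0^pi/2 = -1 + 2^(pi/2)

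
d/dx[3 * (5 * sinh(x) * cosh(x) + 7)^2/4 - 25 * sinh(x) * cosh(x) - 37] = 75*sinh(4*x)/8 + 55*cosh(2*x)/2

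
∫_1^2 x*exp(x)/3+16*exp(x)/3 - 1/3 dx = -16*E/3 - 1/3 + 17*exp(2)/3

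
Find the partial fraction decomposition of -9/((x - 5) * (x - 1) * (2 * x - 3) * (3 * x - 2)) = 243/(65*(3*x - 2)) + 72/(35*(2*x - 3)) - 9/(4*(x - 1)) - 9/(364*(x - 5))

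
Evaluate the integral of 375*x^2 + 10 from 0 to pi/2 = 5*pi + 125*pi^3/8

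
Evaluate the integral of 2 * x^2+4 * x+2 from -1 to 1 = 16/3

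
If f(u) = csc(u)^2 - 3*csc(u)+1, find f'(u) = (3 - 2/sin(u))*cos(u)/sin(u)^2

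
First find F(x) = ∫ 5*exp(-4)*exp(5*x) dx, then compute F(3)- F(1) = -E + exp(11)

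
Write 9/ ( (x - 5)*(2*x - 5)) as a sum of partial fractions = -18/(5*(2*x - 5)) + 9/(5*(x - 5))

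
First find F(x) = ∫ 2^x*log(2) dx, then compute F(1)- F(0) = 1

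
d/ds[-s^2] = -2*s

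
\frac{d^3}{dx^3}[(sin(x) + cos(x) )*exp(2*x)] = (-9*sin(x) + 13*cos(x))*exp(2*x)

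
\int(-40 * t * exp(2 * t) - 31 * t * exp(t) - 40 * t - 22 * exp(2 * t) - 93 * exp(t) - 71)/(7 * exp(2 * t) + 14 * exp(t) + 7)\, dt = (49*t*exp(t) - (4*t + 3)*(5*t + 14)*(exp(t) + 1))/(7*(exp(t) + 1)) + C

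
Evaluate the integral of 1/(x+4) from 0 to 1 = -log(4) + log(5)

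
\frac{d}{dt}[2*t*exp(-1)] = 2*exp(-1)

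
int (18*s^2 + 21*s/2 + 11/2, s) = 6*s^3 + 21*s^2/4 + 11*s/2 + C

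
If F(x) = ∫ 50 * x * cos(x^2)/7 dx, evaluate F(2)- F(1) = -25*sin(1)/7 + 25*sin(4)/7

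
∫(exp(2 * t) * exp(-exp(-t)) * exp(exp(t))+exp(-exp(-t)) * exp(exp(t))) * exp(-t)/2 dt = exp(2*sinh(t))/2 + C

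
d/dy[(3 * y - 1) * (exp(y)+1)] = 3*y*exp(y) + 2*exp(y) + 3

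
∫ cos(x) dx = sin(x) + C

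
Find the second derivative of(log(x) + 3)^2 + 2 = (-2*log(x) - 4)/x^2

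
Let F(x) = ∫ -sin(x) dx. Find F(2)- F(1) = -cos(1) + cos(2)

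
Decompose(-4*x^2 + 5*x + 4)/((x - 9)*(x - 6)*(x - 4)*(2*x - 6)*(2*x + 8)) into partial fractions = -1/(364*(x + 4)) + 17/(504*(x - 3)) - 1/(8*(x - 4)) + 11/(72*(x - 6)) - 55/(936*(x - 9))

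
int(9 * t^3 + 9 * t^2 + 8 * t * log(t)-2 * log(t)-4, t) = -12*t^2 + 2*t*(2*t - 1)*log(t) - 8*t + (3*t^2 + 2*t + 6)^2/4 + C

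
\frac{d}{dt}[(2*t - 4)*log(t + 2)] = (2*t*log(t + 2) + 2*t + 4*log(t + 2) - 4)/(t + 2)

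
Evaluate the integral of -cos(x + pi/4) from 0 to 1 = -sin(pi/4 + 1) + sqrt(2)/2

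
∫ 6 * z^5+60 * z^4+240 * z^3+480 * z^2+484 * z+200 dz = z^6 + 12*z^5 + 60*z^4 + 160*z^3 + 242*z^2 + 200*z + C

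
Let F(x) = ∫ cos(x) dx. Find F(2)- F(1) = -sin(1) + sin(2)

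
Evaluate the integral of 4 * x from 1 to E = -2 + 2*exp(2)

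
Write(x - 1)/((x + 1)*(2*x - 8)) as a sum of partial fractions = 1/(5*(x + 1)) + 3/(10*(x - 4))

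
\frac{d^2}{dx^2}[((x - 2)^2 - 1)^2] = 12*x^2 - 48*x + 44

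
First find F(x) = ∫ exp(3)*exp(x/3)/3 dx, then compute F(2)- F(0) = -exp(3) + exp(11/3)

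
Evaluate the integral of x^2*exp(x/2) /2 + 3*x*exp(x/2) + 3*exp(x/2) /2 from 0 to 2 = 1 + 7*E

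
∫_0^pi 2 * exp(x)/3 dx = -2/3 + 2*exp(pi)/3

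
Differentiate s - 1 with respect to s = 1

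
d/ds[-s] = -1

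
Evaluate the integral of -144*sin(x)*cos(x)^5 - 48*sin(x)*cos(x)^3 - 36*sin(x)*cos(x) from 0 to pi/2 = -54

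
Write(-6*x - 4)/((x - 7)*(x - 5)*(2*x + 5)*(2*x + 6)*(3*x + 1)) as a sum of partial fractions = -81/(36608*(3*x + 1)) - 88/(3705*(2*x + 5)) + 7/(640*(x + 3)) + 17/(3840*(x - 5)) - 23/(8360*(x - 7))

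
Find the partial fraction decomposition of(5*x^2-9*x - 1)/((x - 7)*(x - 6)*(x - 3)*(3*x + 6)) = -37/(1080*(x + 2)) + 17/(180*(x - 3)) - 125/(72*(x - 6)) + 181/(108*(x - 7))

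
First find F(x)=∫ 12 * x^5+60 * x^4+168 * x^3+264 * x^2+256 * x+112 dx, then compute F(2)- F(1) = 2240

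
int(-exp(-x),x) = exp(-x) + C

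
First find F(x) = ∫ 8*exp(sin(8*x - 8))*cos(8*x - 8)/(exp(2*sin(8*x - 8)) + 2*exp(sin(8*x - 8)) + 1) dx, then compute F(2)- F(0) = (-1 + exp(sin(8)))/(1 + exp(sin(8)))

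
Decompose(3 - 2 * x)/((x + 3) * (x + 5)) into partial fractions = -13/(2*(x + 5)) + 9/(2*(x + 3))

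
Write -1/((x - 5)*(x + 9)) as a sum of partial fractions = 1/(14*(x + 9)) - 1/(14*(x - 5))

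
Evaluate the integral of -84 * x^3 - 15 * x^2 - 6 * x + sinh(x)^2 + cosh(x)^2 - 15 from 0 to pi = -21*pi^4 - 5*pi^3 - 15*pi - 3*pi^2 + sinh(2*pi)/2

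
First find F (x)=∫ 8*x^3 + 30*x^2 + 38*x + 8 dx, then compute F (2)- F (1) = 165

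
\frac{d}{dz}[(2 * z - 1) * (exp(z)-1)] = 2*z*exp(z) + exp(z) - 2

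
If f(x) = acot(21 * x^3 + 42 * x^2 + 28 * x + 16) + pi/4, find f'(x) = (-63*x^2 - 84*x - 28)/(441*x^6 + 1764*x^5 + 2940*x^4 + 3024*x^3 + 2128*x^2 + 896*x + 257)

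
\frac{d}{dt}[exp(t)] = exp(t)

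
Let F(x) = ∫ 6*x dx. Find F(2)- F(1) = 9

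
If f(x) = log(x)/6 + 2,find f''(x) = -1/(6*x^2)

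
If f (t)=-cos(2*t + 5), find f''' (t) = -8*sin(2*t + 5)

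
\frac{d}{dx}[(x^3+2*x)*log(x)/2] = 3*x^2*log(x)/2 + x^2/2 + log(x) + 1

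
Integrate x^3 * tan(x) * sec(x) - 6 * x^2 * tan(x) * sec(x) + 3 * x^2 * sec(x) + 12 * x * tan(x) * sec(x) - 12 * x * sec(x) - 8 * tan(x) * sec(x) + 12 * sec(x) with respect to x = (x - 2)^3*sec(x) + C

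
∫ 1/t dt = log(t) + C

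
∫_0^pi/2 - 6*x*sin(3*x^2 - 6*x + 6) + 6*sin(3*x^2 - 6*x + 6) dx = -cos(6) - cos(6 + 3*pi^2/4)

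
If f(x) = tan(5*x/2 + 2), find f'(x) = 5*tan(5*x/2 + 2)^2/2 + 5/2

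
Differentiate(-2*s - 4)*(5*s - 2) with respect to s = -20*s - 16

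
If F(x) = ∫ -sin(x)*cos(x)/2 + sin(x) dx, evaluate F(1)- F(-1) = 0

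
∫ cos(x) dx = sin(x) + C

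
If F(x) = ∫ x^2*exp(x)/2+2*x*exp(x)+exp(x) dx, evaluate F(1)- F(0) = 3*E/2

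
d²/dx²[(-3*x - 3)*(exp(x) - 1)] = -3*x*exp(x) - 9*exp(x)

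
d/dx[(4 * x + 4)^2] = 32*x + 32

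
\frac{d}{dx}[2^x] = 2^x*log(2)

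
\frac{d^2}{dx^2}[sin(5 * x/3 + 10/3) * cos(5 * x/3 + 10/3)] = -50*sin(10*(x + 2)/3)/9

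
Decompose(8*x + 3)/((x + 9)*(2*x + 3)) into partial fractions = -6/(5*(2*x + 3)) + 23/(5*(x + 9))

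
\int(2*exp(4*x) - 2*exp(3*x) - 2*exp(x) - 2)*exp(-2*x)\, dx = -4*sinh(x) + 2*cosh(2*x) + C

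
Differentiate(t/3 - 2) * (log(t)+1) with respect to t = (t*log(t) + 2*t - 6)/(3*t)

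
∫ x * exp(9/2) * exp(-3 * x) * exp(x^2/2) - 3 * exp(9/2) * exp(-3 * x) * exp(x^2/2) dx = exp((x - 3)^2/2) + C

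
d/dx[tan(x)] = cos(x)^(-2)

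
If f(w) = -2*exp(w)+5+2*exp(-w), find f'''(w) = (-2*exp(2*w) - 2)*exp(-w)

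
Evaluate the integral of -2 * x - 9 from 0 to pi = -(pi + 4)^2 - pi + 16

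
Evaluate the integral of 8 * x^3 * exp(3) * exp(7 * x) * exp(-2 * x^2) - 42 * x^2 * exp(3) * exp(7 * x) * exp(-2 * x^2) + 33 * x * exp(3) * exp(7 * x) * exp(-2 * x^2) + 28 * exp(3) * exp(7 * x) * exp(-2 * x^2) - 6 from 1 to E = -8*exp(8) - 6*E + 6 + (-2*exp(2) + 3 + 7*E)*exp(-2*exp(2) + 3 + 7*E)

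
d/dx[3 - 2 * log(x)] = -2/x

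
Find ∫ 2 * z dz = z^2 + C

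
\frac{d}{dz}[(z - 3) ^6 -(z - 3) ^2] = 6*z^5 - 90*z^4 + 540*z^3 - 1620*z^2 + 2428*z - 1452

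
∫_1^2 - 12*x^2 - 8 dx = -36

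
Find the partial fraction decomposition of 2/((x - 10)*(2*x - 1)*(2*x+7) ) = 1/(54*(2*x + 7)) - 1/(38*(2*x - 1)) + 2/(513*(x - 10))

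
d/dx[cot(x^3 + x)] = -(3*x^2 + 1)/sin(x*(x^2 + 1))^2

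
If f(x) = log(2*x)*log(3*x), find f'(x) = (2*log(x) + log(2) + log(3))/x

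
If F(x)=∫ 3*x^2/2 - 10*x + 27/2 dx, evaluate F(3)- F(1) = 0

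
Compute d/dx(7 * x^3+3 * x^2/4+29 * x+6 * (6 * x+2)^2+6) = 21*x^2 + 867*x/2 + 173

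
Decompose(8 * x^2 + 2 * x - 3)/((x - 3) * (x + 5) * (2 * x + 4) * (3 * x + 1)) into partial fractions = 3/(56*(3*x + 1)) - 187/(672*(x + 5)) + 1/(6*(x + 2)) + 3/(32*(x - 3))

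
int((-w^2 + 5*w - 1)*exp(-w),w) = (w^2 - 3*w - 2)*exp(-w) + C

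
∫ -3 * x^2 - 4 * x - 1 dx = -x^3 - 2*x^2 - x + C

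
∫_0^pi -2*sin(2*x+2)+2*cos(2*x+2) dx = 0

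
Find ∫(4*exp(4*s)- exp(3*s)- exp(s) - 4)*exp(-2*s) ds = -2*sinh(s) + 4*cosh(2*s) + C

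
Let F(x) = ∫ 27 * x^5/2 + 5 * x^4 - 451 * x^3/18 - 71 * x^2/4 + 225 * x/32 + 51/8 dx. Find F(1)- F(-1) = 35/12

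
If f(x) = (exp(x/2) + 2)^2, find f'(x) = 2*exp(x/2) + exp(x)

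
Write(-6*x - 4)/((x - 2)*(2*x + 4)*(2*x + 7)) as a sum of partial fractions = 34/(33*(2*x + 7)) - 1/(3*(x + 2)) - 2/(11*(x - 2))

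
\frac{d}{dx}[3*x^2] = 6*x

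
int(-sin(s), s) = cos(s) + C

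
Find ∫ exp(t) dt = exp(t) + C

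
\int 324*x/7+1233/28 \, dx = 162*x^2/7 + 1233*x/28 + C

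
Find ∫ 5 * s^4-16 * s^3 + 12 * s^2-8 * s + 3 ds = s^5 - 4*s^4 + 4*s^3 - 4*s^2 + 3*s + C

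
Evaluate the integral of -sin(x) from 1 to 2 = -cos(1) + cos(2)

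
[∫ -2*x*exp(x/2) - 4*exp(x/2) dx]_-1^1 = -4*exp(1/2) - 4*exp(-1/2)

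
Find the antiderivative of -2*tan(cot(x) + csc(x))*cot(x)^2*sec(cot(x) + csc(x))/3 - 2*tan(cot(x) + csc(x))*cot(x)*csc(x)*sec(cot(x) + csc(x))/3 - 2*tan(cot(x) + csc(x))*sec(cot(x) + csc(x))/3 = 2*sec(cot(x) + csc(x))/3 + C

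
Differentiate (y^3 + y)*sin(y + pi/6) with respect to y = y^3*cos(y + pi/6) + 3*y^2*sin(y + pi/6) + y*cos(y + pi/6) + sin(y + pi/6)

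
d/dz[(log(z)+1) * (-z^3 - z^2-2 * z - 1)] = (-3*z^3*log(z) - 4*z^3 - 2*z^2*log(z) - 3*z^2 - 2*z*log(z) - 4*z - 1)/z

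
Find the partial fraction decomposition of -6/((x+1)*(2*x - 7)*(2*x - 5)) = 6/(7*(2*x - 5)) - 2/(3*(2*x - 7)) - 2/(21*(x + 1))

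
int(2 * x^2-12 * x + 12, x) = 2*x^3/3 - 6*x^2 + 12*x + C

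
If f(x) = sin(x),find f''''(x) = sin(x)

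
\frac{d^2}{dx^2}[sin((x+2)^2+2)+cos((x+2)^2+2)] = -4*sqrt(2)*x^2*sin(x^2 + 4*x + pi/4 + 6) - 16*sqrt(2)*x*sin(x^2 + 4*x + pi/4 + 6) - 18*sin(x^2 + 4*x + 6) - 14*cos(x^2 + 4*x + 6)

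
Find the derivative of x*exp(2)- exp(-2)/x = (x^2*exp(4) + 1)*exp(-2)/x^2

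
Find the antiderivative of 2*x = x^2 + C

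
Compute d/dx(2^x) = 2^x*log(2)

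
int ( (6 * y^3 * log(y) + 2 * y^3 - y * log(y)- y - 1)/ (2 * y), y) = (2*y^3 - y - 1)*log(y)/2 + C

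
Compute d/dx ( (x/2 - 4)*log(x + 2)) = (x*log(x + 2) + x + 2*log(x + 2) - 8)/(2*x + 4)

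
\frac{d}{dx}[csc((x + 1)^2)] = -4*(x + 1)*cos(x^2 + 2*x + 1)/(1 - cos(2*(x^2 + 2*x + 1)))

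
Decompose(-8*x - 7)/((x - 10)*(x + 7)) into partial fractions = -49/(17*(x + 7)) - 87/(17*(x - 10))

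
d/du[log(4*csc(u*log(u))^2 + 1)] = (-8*log(u) - 8)*cos(u*log(u))/(sin(u*log(u))^3 + 4*sin(u*log(u)))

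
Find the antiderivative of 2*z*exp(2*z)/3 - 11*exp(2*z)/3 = (z - 6)*exp(2*z)/3 + C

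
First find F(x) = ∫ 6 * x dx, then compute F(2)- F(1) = 9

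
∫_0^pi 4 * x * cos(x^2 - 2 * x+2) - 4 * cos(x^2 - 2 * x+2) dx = -2*sin(2) + 2*sin(2 + pi^2)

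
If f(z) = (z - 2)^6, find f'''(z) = 120*z^3 - 720*z^2 + 1440*z - 960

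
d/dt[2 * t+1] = 2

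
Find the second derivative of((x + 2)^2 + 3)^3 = 30*x^4 + 240*x^3 + 828*x^2 + 1392*x + 966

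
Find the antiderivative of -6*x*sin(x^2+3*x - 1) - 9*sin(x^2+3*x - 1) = 3*cos(x^2 + 3*x - 1) + C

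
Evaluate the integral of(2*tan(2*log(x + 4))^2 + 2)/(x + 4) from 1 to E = -tan(2*log(5)) + tan(2*log(E + 4))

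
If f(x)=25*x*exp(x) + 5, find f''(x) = 25*x*exp(x) + 50*exp(x)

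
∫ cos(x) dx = sin(x) + C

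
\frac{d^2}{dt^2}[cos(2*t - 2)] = -4*cos(2*t - 2)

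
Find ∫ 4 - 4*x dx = -2*x^2 + 4*x + C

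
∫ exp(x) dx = exp(x) + C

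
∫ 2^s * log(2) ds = 2^s + C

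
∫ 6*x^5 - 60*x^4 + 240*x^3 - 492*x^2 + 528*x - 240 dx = x^6 - 12*x^5 + 60*x^4 - 164*x^3 + 264*x^2 - 240*x + C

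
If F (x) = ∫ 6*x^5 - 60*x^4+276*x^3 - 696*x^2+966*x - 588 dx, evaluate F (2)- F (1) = -37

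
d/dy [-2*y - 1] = -2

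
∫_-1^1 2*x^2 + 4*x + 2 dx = 16/3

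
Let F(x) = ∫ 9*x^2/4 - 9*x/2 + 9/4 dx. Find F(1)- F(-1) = 6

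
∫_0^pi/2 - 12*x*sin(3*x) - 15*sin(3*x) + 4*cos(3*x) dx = -5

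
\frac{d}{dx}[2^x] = 2^x*log(2)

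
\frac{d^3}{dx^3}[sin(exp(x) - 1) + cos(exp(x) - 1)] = sqrt(2)*(-exp(2*x)*cos(exp(x) - 1 + pi/4) - 3*exp(x)*cos(-exp(x) + pi/4 + 1) + sin(-exp(x) + pi/4 + 1))*exp(x)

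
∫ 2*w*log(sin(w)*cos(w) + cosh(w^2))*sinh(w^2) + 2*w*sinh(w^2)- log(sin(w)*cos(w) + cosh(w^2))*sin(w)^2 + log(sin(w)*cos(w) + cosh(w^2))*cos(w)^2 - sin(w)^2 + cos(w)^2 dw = (sin(2*w) + 2*cosh(w^2))*log(sin(2*w)/2 + cosh(w^2))/2 + C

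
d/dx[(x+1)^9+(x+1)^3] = 9*x^8 + 72*x^7 + 252*x^6 + 504*x^5 + 630*x^4 + 504*x^3 + 255*x^2 + 78*x + 12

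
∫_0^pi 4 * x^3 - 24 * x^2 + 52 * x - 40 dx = -25 + (1 + (-2 + pi)^2)^2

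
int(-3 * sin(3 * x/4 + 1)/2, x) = 2*cos(3*x/4 + 1) + C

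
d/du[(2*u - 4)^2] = 8*u - 16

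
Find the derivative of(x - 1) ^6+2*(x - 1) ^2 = 6*x^5 - 30*x^4 + 60*x^3 - 60*x^2 + 34*x - 10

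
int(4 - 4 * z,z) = -2*z^2 + 4*z + C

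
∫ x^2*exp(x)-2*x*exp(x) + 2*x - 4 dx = (x - 2)^2*(exp(x) + 1) + C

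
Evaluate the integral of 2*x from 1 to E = -1 + exp(2)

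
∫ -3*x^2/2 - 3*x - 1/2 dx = -x^3/2 - 3*x^2/2 - x/2 + C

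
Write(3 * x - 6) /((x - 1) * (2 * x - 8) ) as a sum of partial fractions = 1/(2*(x - 1)) + 1/(x - 4)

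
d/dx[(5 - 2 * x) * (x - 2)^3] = -8*x^3 + 51*x^2 - 108*x + 76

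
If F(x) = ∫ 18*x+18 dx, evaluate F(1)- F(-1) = 36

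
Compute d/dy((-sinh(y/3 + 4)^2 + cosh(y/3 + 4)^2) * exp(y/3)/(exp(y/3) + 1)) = exp(y/3)/(3*exp(2*y/3) + 6*exp(y/3) + 3)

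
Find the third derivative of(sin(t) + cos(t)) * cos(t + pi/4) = 4*sqrt(2)*sin(2*t)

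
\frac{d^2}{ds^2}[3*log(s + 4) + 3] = -3/(s^2 + 8*s + 16)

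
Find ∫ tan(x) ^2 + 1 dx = tan(x) + C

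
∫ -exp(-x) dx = exp(-x) + C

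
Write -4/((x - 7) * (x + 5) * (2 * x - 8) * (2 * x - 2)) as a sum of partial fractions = 1/(648*(x + 5)) - 1/(108*(x - 1)) + 1/(81*(x - 4)) - 1/(216*(x - 7))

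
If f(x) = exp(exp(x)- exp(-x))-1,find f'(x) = (exp(exp(x) - exp(-x)) + exp(2*x + exp(x) - exp(-x)))*exp(-x)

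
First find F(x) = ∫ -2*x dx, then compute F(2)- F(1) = -3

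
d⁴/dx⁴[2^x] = 2^x*log(2)^4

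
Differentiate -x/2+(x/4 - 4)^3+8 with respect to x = 3*x^2/64 - 3*x/2 + 23/2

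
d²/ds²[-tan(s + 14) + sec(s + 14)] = -2*tan(s + 14)^3 + 2*tan(s + 14)^2*sec(s + 14) - 2*tan(s + 14) + sec(s + 14)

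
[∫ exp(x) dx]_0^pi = -1 + exp(pi)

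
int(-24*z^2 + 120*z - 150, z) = -8*z^3 + 60*z^2 - 150*z + C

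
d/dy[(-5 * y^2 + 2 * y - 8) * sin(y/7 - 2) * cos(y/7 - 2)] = -5*y^2*cos(2*y/7 - 4)/7 - 5*y*sin(2*y/7 - 4) + 2*y*cos(2*y/7 - 4)/7 + sin(2*y/7 - 4) - 8*cos(2*y/7 - 4)/7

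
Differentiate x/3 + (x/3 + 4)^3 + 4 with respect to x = x^2/9 + 8*x/3 + 49/3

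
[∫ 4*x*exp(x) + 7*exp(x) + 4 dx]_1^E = -7*E - 7 + (1 + exp(E))*(3 + 4*E)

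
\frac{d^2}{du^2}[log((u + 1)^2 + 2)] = (-2*u^2 - 4*u + 2)/(u^4 + 4*u^3 + 10*u^2 + 12*u + 9)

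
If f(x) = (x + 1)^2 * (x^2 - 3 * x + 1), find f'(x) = 4*x^3 - 3*x^2 - 8*x - 1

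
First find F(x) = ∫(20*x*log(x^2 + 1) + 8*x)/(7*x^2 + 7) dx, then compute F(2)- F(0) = 4*log(5)/7 + 5*log(5)^2/7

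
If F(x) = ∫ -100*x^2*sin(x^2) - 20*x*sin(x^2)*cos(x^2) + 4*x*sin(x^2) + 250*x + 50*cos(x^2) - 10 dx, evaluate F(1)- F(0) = -5*sin(1)^2 + 48*cos(1) + 117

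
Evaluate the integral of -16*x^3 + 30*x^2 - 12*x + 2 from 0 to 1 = 2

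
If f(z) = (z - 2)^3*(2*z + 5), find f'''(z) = 48*z - 42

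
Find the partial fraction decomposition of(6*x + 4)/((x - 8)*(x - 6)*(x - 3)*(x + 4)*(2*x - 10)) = -1/(756*(x + 4)) - 11/(210*(x - 3)) + 17/(54*(x - 5)) - 1/(3*(x - 6)) + 13/(180*(x - 8))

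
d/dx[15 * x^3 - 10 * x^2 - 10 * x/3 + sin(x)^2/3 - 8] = 45*x^2 - 20*x + sin(2*x)/3 - 10/3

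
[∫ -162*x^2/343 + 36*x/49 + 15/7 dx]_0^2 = 1542/343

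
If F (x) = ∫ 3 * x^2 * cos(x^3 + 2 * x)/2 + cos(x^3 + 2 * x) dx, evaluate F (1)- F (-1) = sin(3)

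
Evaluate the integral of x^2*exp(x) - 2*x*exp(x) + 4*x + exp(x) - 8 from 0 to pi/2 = -15 + (2 + exp(pi/2))*((-2 + pi/2)^2 + 1)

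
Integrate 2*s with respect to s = s^2 + C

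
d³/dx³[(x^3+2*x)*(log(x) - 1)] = (6*x^2*log(x) + 5*x^2 - 2)/x^2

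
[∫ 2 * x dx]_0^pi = pi^2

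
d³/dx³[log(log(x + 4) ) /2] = (2*log(x + 4)^2 + 3*log(x + 4) + 2)/(2*x^3*log(x + 4)^3 + 24*x^2*log(x + 4)^3 + 96*x*log(x + 4)^3 + 128*log(x + 4)^3)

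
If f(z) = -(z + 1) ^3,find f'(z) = -3*z^2 - 6*z - 3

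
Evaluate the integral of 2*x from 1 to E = -1 + exp(2)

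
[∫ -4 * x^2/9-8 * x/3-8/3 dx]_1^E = -4*exp(2)/3 - 8*E/3 - 4*exp(3)/27 + 112/27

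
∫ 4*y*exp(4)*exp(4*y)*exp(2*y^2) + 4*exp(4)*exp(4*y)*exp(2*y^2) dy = exp(2*(y + 1)^2 + 2) + C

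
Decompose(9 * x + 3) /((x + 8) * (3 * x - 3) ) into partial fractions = 23/(9*(x + 8)) + 4/(9*(x - 1))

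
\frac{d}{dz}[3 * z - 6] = 3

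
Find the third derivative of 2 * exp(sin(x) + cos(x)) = (-sqrt(2)*sin(3*x + pi/4) - 6*cos(2*x) + sqrt(2)*cos(x + pi/4))*exp(sin(x))*exp(cos(x))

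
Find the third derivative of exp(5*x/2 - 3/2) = 125*exp(5*x/2 - 3/2)/8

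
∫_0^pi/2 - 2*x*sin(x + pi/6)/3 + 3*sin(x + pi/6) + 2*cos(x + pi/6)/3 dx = -pi/6 + 3/2 + 3*sqrt(3)/2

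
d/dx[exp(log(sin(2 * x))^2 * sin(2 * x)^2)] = 4*exp(log(sin(2*x))^2*sin(2*x)^2)*log(sin(2*x))^2*sin(2*x)*cos(2*x) + 4*exp(log(sin(2*x))^2*sin(2*x)^2)*log(sin(2*x))*sin(2*x)*cos(2*x)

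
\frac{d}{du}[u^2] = 2*u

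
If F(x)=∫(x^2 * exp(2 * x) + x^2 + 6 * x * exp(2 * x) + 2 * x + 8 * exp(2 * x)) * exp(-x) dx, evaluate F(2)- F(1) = -9*E - 16*exp(-2) + 9*exp(-1) + 16*exp(2)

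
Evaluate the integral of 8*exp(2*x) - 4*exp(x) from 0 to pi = -1 + (-1 + 2*exp(pi))^2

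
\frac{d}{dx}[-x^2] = -2*x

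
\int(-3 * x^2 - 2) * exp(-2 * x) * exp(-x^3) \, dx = exp(-x*(x^2 + 2)) + C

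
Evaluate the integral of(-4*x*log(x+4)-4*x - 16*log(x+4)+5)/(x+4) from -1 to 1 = -9*log(3) + log(5)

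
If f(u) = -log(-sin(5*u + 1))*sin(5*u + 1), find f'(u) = -5*(log(-sin(5*u + 1)) + 1)*cos(5*u + 1)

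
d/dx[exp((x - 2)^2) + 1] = 2*x*exp(x^2 - 4*x + 4) - 4*exp(x^2 - 4*x + 4)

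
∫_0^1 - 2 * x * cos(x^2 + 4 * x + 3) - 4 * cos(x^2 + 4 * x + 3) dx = -sin(8) + sin(3)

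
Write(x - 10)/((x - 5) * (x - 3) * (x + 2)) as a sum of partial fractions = -12/(35*(x + 2)) + 7/(10*(x - 3)) - 5/(14*(x - 5))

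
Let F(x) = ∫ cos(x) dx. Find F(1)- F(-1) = 2*sin(1)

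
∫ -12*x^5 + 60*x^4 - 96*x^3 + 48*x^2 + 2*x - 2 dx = -2*x^6 + 12*x^5 - 24*x^4 + 16*x^3 + x^2 - 2*x + C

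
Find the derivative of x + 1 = 1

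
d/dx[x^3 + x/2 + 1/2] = 3*x^2 + 1/2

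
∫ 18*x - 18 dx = 9*x^2 - 18*x + C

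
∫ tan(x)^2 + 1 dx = tan(x) + C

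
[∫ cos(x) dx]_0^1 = sin(1)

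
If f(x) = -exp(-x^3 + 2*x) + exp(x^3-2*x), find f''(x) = -9*x^4*exp(-x^3 + 2*x) + 9*x^4*exp(x^3 - 2*x) + 12*x^2*exp(-x^3 + 2*x) - 12*x^2*exp(x^3 - 2*x) + 6*x*exp(-x^3 + 2*x) + 6*x*exp(x^3 - 2*x) - 4*exp(-x^3 + 2*x) + 4*exp(x^3 - 2*x)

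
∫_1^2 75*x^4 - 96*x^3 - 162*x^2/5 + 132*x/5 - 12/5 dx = 333/5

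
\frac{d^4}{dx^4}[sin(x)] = sin(x)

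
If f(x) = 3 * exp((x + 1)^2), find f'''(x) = 24*x^3*exp(x^2 + 2*x + 1) + 72*x^2*exp(x^2 + 2*x + 1) + 108*x*exp(x^2 + 2*x + 1) + 60*exp(x^2 + 2*x + 1)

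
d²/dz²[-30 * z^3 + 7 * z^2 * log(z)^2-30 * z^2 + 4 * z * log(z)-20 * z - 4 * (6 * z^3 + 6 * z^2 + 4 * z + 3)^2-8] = (-4320*z^5 - 5760*z^4 - 4032*z^3 - 2196*z^2 + 14*z*log(z)^2 + 42*z*log(z) - 462*z + 4)/z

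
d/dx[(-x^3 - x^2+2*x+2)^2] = 6*x^5 + 10*x^4 - 12*x^3 - 24*x^2 + 8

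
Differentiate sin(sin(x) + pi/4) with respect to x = cos(x)*cos(sin(x) + pi/4)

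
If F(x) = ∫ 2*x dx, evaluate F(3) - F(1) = 8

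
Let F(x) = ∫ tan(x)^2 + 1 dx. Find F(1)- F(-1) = 2*tan(1)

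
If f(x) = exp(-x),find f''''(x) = exp(-x)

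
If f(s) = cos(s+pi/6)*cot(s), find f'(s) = -sin(s + pi/6)/tan(s) - cos(s + pi/6)/sin(s)^2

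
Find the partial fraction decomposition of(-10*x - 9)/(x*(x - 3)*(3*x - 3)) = 19/(6*(x - 1)) - 13/(6*(x - 3)) - 1/x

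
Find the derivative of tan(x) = cos(x)^(-2)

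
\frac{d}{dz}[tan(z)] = cos(z)^(-2)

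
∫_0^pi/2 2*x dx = pi^2/4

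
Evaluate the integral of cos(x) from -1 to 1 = 2*sin(1)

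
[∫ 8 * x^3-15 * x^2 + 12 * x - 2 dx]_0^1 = 1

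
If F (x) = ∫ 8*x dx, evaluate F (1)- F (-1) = 0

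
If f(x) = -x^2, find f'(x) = -2*x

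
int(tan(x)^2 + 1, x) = tan(x) + C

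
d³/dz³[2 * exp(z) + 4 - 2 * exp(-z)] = (2*exp(2*z) + 2)*exp(-z)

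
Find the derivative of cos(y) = -sin(y)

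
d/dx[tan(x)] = cos(x)^(-2)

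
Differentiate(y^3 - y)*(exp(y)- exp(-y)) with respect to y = (y^3*exp(2*y) + y^3 + 3*y^2*exp(2*y) - 3*y^2 - y*exp(2*y) - y - exp(2*y) + 1)*exp(-y)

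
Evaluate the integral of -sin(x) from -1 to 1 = 0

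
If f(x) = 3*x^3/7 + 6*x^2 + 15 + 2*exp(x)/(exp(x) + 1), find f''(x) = (18*x*exp(3*x) + 54*x*exp(2*x) + 54*x*exp(x) + 18*x + 84*exp(3*x) + 238*exp(2*x) + 266*exp(x) + 84)/(7*exp(3*x) + 21*exp(2*x) + 21*exp(x) + 7)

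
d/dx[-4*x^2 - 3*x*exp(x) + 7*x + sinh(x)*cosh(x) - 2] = -3*x*exp(x) - 8*x - 3*exp(x) + cosh(2*x) + 7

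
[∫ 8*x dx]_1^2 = 12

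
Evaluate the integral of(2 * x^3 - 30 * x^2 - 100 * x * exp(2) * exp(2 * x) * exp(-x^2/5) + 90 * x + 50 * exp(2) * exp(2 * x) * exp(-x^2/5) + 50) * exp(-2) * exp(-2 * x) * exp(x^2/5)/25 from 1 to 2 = -4 - 26*exp(-26/5)/5 + 19*exp(-19/5)/5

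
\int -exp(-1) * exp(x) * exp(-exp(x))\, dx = exp(-exp(x) - 1) + C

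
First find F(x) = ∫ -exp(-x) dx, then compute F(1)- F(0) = -1 + exp(-1)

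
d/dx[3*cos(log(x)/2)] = -3*sin(log(x)/2)/(2*x)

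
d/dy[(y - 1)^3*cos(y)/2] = (y - 1)^2*(-y*sin(y) + sin(y) + 3*cos(y))/2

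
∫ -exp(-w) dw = exp(-w) + C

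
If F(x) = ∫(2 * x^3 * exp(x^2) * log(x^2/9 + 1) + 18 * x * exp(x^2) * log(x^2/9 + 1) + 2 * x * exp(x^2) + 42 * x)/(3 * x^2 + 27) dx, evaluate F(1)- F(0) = (E/3 + 7)*log(10/9)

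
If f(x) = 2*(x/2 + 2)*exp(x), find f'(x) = x*exp(x) + 5*exp(x)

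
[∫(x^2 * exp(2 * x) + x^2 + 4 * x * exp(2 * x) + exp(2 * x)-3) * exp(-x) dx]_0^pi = (-exp(-pi) + exp(pi))*(-1 + 2*pi + pi^2)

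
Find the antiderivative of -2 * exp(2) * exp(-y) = 2*exp(2 - y) + C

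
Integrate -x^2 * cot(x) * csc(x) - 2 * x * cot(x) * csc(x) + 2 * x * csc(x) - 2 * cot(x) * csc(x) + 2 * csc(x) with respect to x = ((x + 1)^2 + 1)*csc(x) + C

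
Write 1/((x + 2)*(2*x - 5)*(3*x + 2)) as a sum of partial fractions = -9/(76*(3*x + 2)) + 4/(171*(2*x - 5)) + 1/(36*(x + 2))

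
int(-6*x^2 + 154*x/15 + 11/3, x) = -2*x^3 + 77*x^2/15 + 11*x/3 + C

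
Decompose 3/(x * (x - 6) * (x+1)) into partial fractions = 3/(7*(x + 1)) + 1/(14*(x - 6)) - 1/(2*x)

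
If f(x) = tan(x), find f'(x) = cos(x)^(-2)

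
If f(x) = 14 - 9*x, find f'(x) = -9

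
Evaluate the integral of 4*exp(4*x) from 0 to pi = -1 + exp(4*pi)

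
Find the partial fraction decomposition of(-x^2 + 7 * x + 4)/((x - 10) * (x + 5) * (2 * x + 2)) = -7/(15*(x + 5)) + 1/(22*(x + 1)) - 13/(165*(x - 10))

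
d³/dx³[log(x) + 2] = 2/x^3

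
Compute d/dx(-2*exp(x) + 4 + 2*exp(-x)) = (-2*exp(2*x) - 2)*exp(-x)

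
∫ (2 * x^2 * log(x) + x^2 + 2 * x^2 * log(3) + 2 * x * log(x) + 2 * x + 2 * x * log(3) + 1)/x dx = (x + 1)^2*log(3*x) + C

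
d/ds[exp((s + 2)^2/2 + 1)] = s*exp(s^2/2 + 2*s + 3) + 2*exp(s^2/2 + 2*s + 3)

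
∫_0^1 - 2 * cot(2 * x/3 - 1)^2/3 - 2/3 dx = -cot(1/3) + cot(1)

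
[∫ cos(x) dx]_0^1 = sin(1)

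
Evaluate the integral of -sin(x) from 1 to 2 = -cos(1) + cos(2)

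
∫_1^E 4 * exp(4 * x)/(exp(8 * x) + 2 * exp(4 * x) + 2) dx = -acot(exp(-4)/(exp(-4) + 1)) + acot(exp(-4*E)/(exp(-4*E) + 1))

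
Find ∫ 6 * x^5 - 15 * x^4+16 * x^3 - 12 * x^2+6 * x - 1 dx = x^6 - 3*x^5 + 4*x^4 - 4*x^3 + 3*x^2 - x + C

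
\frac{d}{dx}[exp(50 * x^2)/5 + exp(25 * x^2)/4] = 20*x*exp(50*x^2) + 25*x*exp(25*x^2)/2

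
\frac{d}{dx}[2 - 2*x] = -2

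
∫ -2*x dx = -x^2 + C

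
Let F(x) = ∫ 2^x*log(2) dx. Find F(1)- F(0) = 1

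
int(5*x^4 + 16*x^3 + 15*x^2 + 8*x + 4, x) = x^5 + 4*x^4 + 5*x^3 + 4*x^2 + 4*x + C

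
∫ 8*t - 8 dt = 4*t^2 - 8*t + C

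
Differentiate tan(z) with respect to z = cos(z)^(-2)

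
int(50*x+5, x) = 25*x^2 + 5*x + C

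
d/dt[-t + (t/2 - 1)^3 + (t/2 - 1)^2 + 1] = 3*t^2/8 - t - 1/2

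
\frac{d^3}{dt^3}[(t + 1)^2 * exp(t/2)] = t^2*exp(t/2)/8 + 7*t*exp(t/2)/4 + 37*exp(t/2)/8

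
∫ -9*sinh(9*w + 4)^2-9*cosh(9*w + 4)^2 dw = -sinh(18*w + 8)/2 + C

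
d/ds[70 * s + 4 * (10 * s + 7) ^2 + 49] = 800*s + 630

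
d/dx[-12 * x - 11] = -12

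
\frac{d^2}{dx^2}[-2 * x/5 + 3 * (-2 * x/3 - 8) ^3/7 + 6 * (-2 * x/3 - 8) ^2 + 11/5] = -16*x/21 - 80/21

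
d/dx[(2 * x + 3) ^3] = 24*x^2 + 72*x + 54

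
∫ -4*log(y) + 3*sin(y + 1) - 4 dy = -4*y*log(y) - 3*cos(y + 1) + C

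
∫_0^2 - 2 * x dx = -4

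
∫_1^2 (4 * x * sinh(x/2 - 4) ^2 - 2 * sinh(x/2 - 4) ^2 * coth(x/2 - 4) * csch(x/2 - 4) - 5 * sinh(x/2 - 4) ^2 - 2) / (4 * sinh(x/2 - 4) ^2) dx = -coth(3) - csch(3) + csch(7/2) + 1/4 + coth(7/2)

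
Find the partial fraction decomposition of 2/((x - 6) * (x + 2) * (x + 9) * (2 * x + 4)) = -1/(735*(x + 9)) + 1/(3136*(x + 2)) - 1/(56*(x + 2)^2) + 1/(960*(x - 6))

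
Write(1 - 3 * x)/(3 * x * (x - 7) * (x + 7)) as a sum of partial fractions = 11/(147*(x + 7)) - 10/(147*(x - 7)) - 1/(147*x)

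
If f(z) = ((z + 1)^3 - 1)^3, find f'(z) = 9*z^8 + 72*z^7 + 252*z^6 + 486*z^5 + 540*z^4 + 324*z^3 + 81*z^2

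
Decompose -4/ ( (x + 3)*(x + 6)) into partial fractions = 4/(3*(x + 6)) - 4/(3*(x + 3))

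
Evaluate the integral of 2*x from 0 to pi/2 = pi^2/4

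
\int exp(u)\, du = exp(u) + C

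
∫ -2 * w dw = -w^2 + C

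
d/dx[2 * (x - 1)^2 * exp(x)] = 2*x^2*exp(x) - 2*exp(x)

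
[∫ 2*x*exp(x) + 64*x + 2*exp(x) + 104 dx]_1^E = -186 + 22*E + 2*exp(1 + E) + 2*(5 + 4*E)^2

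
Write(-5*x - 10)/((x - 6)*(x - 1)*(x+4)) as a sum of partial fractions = 1/(5*(x + 4)) + 3/(5*(x - 1)) - 4/(5*(x - 6))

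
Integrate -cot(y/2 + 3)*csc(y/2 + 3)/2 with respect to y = csc(y/2 + 3) + C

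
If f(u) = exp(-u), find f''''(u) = exp(-u)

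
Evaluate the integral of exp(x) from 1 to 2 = -E + exp(2)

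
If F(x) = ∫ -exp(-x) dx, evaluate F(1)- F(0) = -1 + exp(-1)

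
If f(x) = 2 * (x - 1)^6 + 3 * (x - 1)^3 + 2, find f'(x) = 12*x^5 - 60*x^4 + 120*x^3 - 111*x^2 + 42*x - 3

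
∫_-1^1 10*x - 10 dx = -20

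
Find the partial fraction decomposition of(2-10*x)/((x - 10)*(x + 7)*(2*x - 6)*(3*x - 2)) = -9/(644*(3*x - 2)) - 18/(1955*(x + 7)) + 1/(35*(x - 3)) - 1/(68*(x - 10))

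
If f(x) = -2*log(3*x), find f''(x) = 2/x^2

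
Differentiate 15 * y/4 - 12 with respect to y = 15/4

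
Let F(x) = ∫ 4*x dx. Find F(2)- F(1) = 6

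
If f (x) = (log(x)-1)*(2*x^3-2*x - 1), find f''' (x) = (12*x^3*log(x) + 10*x^3 + 2*x - 2)/x^3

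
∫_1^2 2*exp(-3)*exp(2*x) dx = E - exp(-1)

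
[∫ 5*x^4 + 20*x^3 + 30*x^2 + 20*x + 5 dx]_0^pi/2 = -1 + (1 + pi/2)^5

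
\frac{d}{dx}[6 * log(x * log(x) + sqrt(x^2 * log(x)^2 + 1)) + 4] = (6*x*log(x)^2 + 6*x*log(x) + 6*sqrt(x^2*log(x)^2 + 1)*log(x) + 6*sqrt(x^2*log(x)^2 + 1))/(x^2*log(x)^2 + x*sqrt(x^2*log(x)^2 + 1)*log(x) + 1)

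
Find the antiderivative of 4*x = 2*x^2 + C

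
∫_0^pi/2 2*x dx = pi^2/4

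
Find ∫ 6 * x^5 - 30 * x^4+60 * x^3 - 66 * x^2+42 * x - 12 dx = x^6 - 6*x^5 + 15*x^4 - 22*x^3 + 21*x^2 - 12*x + C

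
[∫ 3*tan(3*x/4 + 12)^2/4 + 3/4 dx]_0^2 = -tan(12) + tan(27/2)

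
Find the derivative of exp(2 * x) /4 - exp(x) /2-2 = exp(2*x)/2 - exp(x)/2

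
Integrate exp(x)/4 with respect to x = exp(x)/4 + C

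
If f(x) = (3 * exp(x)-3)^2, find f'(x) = 18*exp(2*x) - 18*exp(x)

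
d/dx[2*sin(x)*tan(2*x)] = 4*sin(x)/cos(2*x)^2 + 2*cos(x)*tan(2*x)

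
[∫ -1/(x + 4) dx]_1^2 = -log(6) + log(5)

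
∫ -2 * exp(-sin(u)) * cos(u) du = 2*exp(-sin(u)) + C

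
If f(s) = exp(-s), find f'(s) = -exp(-s)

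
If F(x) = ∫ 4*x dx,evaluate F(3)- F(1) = 16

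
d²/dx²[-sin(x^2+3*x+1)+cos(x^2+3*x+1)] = 4*x^2*sin(x^2 + 3*x + 1) - 4*x^2*cos(x^2 + 3*x + 1) + 12*x*sin(x^2 + 3*x + 1) - 12*x*cos(x^2 + 3*x + 1) + 7*sin(x^2 + 3*x + 1) - 11*cos(x^2 + 3*x + 1)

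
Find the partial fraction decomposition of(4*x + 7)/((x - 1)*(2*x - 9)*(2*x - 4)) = 10/(7*(2*x - 9)) + 11/(14*(x - 1)) - 3/(2*(x - 2))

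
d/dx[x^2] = 2*x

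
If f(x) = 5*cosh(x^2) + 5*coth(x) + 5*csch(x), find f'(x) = 10*x*sinh(x^2) - 5*cosh(x)/sinh(x)^2 - 5/sinh(x)^2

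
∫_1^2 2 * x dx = 3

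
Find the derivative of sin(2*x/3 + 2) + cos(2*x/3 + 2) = -2*sin(2*x/3 + 2)/3 + 2*cos(2*x/3 + 2)/3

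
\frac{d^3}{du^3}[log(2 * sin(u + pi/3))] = 2*cos(u + pi/3)/sin(u + pi/3)^3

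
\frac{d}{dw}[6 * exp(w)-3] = 6*exp(w)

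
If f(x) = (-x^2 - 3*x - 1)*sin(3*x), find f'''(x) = 27*x^2*cos(3*x) + 54*x*sin(3*x) + 81*x*cos(3*x) + 81*sin(3*x) + 9*cos(3*x)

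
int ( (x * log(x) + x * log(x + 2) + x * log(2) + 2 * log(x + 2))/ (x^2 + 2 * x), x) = log(2*x)*log(x + 2) + C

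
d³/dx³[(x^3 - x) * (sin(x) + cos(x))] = sqrt(2)*(-x^3*cos(x + pi/4) - 9*x^2*sin(x + pi/4) + 19*x*cos(x + pi/4) + 9*sin(x + pi/4))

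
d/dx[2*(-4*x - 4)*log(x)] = (-8*x*log(x) - 8*x - 8)/x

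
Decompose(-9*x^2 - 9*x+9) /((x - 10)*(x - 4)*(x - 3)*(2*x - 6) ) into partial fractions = -1233/(98*(x - 3)) - 99/(14*(x - 3)^2) + 57/(4*(x - 4)) - 327/(196*(x - 10))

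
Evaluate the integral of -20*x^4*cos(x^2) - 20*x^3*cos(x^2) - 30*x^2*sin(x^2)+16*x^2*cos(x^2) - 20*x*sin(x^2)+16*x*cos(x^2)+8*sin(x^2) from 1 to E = (-10*exp(3) - 10*exp(2) + 8 + 8*E)*sin(exp(2)) + 4*sin(1)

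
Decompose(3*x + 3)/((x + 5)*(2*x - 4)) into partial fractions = 6/(7*(x + 5)) + 9/(14*(x - 2))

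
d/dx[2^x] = 2^x*log(2)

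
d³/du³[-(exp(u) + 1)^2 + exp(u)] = -8*exp(2*u) - exp(u)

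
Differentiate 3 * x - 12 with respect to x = 3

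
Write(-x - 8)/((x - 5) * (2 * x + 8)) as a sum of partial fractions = 2/(9*(x + 4)) - 13/(18*(x - 5))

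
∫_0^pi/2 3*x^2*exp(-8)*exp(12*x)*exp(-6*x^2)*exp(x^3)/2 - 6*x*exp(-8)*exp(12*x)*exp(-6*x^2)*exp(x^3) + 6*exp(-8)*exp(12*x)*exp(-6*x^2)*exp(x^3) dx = -exp(-8)/2 + exp((-2 + pi/2)^3)/2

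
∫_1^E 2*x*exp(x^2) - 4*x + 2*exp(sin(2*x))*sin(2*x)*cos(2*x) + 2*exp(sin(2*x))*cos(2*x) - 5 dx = -6*E - 2*exp(2) - exp(sin(2))*sin(2) + exp(sin(2*E))*sin(2*E) + 7 + exp(exp(2))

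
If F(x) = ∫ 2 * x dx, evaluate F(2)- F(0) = 4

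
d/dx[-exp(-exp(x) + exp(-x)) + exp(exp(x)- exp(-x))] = (exp(2*x) + exp(2*exp(x) - 2*exp(-x)) + exp(2*x + 2*exp(x) - 2*exp(-x)) + 1)*exp(-x - exp(x) + exp(-x))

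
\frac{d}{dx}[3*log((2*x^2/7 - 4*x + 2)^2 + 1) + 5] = (48*x^3 - 1008*x^2 + 5040*x - 2352)/(4*x^4 - 112*x^3 + 840*x^2 - 784*x + 245)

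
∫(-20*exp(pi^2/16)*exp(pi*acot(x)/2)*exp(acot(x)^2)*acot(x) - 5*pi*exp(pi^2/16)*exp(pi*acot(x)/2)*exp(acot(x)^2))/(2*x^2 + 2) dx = 5*exp((4*acot(x) + pi)^2/16) + C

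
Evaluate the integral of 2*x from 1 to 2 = 3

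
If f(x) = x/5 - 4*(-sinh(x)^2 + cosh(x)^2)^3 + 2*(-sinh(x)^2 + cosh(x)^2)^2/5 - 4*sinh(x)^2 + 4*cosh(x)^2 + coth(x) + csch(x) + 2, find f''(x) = (cosh(x) + 1)^2/sinh(x)^3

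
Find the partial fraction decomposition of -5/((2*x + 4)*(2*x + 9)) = 1/(2*x + 9) - 1/(2*(x + 2))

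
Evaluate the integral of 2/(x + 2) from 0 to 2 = 2*log(2)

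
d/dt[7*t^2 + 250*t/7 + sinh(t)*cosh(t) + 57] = 14*t + cosh(2*t) + 250/7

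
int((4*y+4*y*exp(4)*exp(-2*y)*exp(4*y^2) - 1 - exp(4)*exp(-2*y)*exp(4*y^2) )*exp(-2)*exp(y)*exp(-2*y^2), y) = 2*sinh(2*y^2 - y + 2) + C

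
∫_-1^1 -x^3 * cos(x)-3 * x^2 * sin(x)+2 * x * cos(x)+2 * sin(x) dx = 0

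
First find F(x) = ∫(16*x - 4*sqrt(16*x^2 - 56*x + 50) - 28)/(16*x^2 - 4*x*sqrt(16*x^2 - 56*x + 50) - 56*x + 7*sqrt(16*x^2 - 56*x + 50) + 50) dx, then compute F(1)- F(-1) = -log(11 + sqrt(122)) + log(3 + sqrt(10))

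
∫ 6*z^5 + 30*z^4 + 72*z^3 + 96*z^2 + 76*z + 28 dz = z^6 + 6*z^5 + 18*z^4 + 32*z^3 + 38*z^2 + 28*z + C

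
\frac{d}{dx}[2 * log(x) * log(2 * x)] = (4*log(x) + 2*log(2))/x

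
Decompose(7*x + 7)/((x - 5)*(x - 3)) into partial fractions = -14/(x - 3) + 21/(x - 5)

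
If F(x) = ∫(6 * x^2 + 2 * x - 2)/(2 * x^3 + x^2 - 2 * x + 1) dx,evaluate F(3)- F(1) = -log(4) + log(116)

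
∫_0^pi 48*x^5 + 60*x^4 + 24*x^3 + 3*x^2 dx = (pi + 2*pi^2)^3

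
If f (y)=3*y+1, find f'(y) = 3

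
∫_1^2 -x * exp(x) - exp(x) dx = E - 2*exp(2)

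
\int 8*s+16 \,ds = 4*s^2 + 16*s + C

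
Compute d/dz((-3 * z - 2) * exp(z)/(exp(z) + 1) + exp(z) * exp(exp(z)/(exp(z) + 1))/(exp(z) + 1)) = (-3*z*exp(2*z) - 3*z*exp(z) - 3*exp(3*z) - 8*exp(2*z) - 5*exp(z) + exp(z + exp(z)/(exp(z) + 1)) + 2*exp(2*z + exp(z)/(exp(z) + 1)))/(exp(3*z) + 3*exp(2*z) + 3*exp(z) + 1)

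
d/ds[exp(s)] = exp(s)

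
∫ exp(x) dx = exp(x) + C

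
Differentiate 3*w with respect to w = 3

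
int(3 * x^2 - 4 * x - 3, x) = x^3 - 2*x^2 - 3*x + C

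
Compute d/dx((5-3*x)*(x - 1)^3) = -12*x^3 + 42*x^2 - 48*x + 18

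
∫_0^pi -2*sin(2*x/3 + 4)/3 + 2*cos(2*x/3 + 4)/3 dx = -sqrt(6)*sin(pi/12 + 4)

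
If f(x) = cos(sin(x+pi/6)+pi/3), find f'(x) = -sin(sin(x + pi/6) + pi/3)*cos(x + pi/6)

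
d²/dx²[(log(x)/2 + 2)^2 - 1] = (-log(x) - 3)/(2*x^2)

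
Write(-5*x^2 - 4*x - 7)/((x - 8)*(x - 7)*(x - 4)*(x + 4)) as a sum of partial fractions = 71/(1056*(x + 4)) - 103/(96*(x - 4)) + 280/(33*(x - 7)) - 359/(48*(x - 8))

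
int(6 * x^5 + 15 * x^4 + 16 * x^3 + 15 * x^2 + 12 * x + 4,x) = x^6 + 3*x^5 + 4*x^4 + 5*x^3 + 6*x^2 + 4*x + C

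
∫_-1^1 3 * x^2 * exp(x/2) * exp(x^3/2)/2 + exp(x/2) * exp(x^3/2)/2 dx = E - exp(-1)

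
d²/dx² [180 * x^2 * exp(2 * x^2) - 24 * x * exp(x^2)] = 2880*x^4*exp(2*x^2) - 96*x^3*exp(x^2) + 3600*x^2*exp(2*x^2) - 144*x*exp(x^2) + 360*exp(2*x^2)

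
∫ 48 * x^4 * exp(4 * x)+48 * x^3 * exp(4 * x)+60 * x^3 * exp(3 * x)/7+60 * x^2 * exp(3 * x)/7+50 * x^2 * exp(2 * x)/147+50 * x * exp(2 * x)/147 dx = x^2*(1764*x^2*exp(2*x) + 420*x*exp(x) + 25)*exp(2*x)/147 + C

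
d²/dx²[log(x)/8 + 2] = -1/(8*x^2)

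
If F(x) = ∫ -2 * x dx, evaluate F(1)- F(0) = -1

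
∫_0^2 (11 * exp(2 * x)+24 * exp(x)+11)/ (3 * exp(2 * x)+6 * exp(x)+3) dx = 2*exp(2)/(3*(1 + exp(2))) + 7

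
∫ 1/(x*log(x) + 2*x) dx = log(log(x) + 2) + C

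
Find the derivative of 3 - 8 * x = -8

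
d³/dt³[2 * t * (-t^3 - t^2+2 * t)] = -48*t - 12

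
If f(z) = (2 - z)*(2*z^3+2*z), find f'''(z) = 24 - 48*z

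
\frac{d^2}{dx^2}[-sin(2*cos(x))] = 4*sin(x)^2*sin(2*cos(x)) + 2*cos(x)*cos(2*cos(x))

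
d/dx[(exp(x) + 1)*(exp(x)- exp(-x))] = (2*exp(3*x) + exp(2*x) + 1)*exp(-x)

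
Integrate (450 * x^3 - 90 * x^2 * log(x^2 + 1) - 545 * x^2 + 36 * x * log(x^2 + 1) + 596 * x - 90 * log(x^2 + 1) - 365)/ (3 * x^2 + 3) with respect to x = -5*x/3 + 3*(-5*x + log(x^2 + 1) + 4)^2 + log(x^2 + 1)/3 + C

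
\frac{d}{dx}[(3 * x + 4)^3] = 81*x^2 + 216*x + 144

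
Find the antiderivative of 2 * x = x^2 + C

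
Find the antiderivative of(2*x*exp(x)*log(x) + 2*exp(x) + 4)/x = 2*(exp(x) + 2)*log(x) + C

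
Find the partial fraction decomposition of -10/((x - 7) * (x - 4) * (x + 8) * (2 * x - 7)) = -80/(161*(2*x - 7)) + 1/(414*(x + 8)) + 5/(18*(x - 4)) - 2/(63*(x - 7))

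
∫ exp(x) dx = exp(x) + C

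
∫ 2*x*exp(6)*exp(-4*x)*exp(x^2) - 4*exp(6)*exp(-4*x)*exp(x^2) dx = exp((x - 2)^2 + 2) + C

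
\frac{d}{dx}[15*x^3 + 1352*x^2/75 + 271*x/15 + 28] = 45*x^2 + 2704*x/75 + 271/15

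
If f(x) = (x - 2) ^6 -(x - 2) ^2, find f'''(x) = 120*x^3 - 720*x^2 + 1440*x - 960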